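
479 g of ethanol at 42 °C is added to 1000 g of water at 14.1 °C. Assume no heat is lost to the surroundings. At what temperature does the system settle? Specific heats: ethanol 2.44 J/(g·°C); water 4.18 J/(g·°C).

Net heat exchanged in the isolated system is zero:
479·2.44·(T − 42) + 1000·4.18·(T − 14.1) = 0
(1168.8 + 4180) T = 1168.8·42 + 4180·14.1
T = 108026 / 5348.8 = 20.2 °C

T_f ≈ 20.2 °C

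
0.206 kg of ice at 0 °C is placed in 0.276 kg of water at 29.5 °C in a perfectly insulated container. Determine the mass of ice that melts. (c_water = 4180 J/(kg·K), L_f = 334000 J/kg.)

m_melted ≈ 0.102 kg

Water can give up m c ΔT = 0.276·4180·29.5 = 34034 J before reaching 0 °C.
To melt every bit of ice: 0.206·334000 = 68804 J.
Since 34034 < 68804 J, not all the ice melts; equilibrium is at 0 °C.
m_melted·334000 = 34034  ⇒  m_melted ≈ 0.1019 kg.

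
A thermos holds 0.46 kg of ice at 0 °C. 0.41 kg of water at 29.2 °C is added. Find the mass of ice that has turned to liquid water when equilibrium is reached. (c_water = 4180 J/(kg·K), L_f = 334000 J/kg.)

Heat available from the water dropping to 0 °C: 0.41·4180·29.2 = 50043 J.
Melting all 0.46 kg of ice would need 0.46·334000 = 153640 J.
50043 J < 153640 J, so only part of the ice melts and the system sits at 0 °C.
m_melt = 50043 / L_f = 0.1498 kg.

m_melted ≈ 0.15 kg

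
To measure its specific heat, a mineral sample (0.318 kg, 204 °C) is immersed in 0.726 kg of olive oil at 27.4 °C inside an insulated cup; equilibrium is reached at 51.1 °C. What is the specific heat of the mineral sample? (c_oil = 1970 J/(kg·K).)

c ≈ 697 J/(kg·K)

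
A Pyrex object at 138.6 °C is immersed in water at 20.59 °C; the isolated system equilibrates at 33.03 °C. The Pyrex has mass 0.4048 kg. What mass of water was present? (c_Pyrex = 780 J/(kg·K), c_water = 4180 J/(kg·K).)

m ≈ 0.641 kg

|Q_Pyrex| = |Q_water|:
0.4048×780×(138.6 − 33.03) = m×4180×(33.03 − 20.59)
51999 m = 33333  ⇒  m ≈ 0.641 kg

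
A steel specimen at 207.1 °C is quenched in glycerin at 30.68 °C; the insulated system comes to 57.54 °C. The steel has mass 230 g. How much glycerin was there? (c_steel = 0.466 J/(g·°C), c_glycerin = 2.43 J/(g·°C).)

Taking heat into each body as positive, Σ m c ΔT = 0:
230×0.466×(57.54 − 207.1) + m×2.43×(57.54 − 30.68) = 0
65.27 m = 16030
m = 16030/65.27 ≈ 245.6 g

m ≈ 246 g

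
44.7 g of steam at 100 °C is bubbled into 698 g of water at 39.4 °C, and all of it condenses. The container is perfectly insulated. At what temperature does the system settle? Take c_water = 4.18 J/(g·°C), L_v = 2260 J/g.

T_f ≈ 75.6 °C

Sum of m c ΔT and latent-heat terms is zero:
condense steam: −44.7×2260 = −101022
  condensate cools 100→T: 44.7×4.18×(T − 100) = 186.85(T − 100)
  original water: 2917.6(T − 39.4)
3104.5 T = 101022 + 18685 + 114955 = 234662
T ≈ 75.59 °C, under the boiling point, so the assumption holds.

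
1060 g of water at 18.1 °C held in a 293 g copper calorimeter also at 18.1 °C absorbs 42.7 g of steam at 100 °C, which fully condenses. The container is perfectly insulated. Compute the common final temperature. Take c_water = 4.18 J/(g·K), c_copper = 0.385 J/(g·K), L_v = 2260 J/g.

Energy balance with sensible and latent terms:
condense steam: −42.7·2260 = −96502; condensate cools 100→T: 42.7·4.18·(T − 100) = 178.49(T − 100); water warms: 1060·4.18·(T − 18.1) = 4430.8(T − 18.1); copper cup: 293·0.385·(T − 18.1) = 112.81(T − 18.1)
4722.1 T = 96502 + 17849 + 82239 = 196590
T ≈ 41.63 °C, under the boiling point, so the assumption holds.

T_f ≈ 41.6 °C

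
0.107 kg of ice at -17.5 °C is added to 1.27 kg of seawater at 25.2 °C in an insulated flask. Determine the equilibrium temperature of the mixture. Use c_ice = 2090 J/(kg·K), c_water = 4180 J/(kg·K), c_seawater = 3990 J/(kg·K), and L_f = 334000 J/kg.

Conservation of energy gives ΣQ = 0:
warm ice to 0 °C: 0.107×2090×(0 − (-17.5)) = 3913.5; melt ice: 0.107×334000 = 35738; meltwater 0→T: 0.107×4180×T = 447.26 T; seawater cools: 1.27×3990×(T − 25.2) = 5067.3(T − 25.2)
5514.6 T = 127696 − 39652 = 88044
T ≈ 15.97 °C (positive, so assuming full melt was valid).

T_f ≈ 16.0 °C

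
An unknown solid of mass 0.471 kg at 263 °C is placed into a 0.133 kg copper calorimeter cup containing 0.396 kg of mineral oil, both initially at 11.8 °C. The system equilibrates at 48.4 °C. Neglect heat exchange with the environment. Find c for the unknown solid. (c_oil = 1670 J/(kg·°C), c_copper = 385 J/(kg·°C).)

Let T be the final temperature. ΣQ_i = 0:
0.471×c×(48.4 − 263) + 0.396×1670×(48.4 − 11.8) + 0.133×385×(48.4 − 11.8) = 0
-101.08 c = -26078
c = -26078/-101.08 ≈ 258 J/(kg·°C)

c ≈ 258 J/(kg·°C)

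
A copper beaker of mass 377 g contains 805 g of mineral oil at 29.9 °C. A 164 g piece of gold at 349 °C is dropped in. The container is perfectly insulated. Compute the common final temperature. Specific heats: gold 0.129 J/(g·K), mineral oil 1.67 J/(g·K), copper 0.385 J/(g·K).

T_f ≈ 34.4 °C

Taking heat into each body as positive, Σ m c ΔT = 0:
164·0.129·(T − 349) + 805·1.67·(T − 29.9) + 377·0.385·(T − 29.9) = 0
21.16(T − 349) + 1344.3(T − 29.9) + 145.15(T − 29.9) = 0
1510.7 T = 51919
T = 51919 / 1510.7 = 34.4 °C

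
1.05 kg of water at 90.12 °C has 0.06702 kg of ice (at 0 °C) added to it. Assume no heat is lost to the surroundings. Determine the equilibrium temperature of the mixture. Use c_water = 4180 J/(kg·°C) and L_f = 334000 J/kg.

Net heat exchanged in the isolated system is zero:
melt ice: 0.06702·334000 = 22385
  meltwater 0→T: 0.06702·4180·T = 280.14 T
  water cools: 1.05·4180·(T − 90.12) = 4389(T − 90.12)
4669.1 T = 395537 − 22385 = 373152
T ≈ 79.92 °C — above 0 °C, consistent with complete melting.

T_f ≈ 79.9 °C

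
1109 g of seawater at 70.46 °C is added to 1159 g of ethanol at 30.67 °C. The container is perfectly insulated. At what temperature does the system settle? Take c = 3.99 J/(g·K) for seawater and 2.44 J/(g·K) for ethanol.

T_f ≈ 54.9 °C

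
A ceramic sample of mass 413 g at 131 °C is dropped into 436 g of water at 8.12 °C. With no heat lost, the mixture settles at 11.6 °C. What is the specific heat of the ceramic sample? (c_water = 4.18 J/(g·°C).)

c ≈ 0.129 J/(g·°C)

m_s c (T_s − T_f) = m_water c_water (T_f − T_0):
413·c·(131 − 11.6) = 436·4.18·(11.6 − 8.12)
49312 c = 6342.2  ⇒  c ≈ 0.1286 J/(g·°C)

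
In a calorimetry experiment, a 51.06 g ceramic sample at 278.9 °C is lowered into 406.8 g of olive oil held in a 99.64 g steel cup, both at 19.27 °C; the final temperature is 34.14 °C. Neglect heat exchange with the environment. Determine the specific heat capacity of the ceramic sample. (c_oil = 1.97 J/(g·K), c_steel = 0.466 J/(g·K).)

c ≈ 1.01 J/(g·K)

Net heat exchanged in the isolated system is zero:
51.06×c×(34.14 − 278.9) + 406.8×1.97×(34.14 − 19.27) + 99.64×0.466×(34.14 − 19.27) = 0
-12497 c = -12607
c = -12607/-12497 ≈ 1.009 J/(g·K)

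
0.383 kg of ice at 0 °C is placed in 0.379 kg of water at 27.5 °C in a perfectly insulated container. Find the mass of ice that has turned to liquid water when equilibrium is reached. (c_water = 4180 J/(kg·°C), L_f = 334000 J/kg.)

m_melted ≈ 0.13 kg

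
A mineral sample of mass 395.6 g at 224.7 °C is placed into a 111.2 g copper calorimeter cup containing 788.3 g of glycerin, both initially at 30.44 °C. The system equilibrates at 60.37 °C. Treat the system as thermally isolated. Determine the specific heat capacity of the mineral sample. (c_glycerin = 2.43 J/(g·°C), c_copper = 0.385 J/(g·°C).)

c ≈ 0.902 J/(g·°C)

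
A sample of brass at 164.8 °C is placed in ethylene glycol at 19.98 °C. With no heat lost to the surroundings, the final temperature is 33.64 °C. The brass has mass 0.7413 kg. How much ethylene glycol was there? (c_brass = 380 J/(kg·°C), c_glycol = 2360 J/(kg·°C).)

m ≈ 1.15 kg

Conservation of energy gives ΣQ = 0:
0.7413×380×(33.64 − 164.8) + m×2360×(33.64 − 19.98) = 0
32238 m = 36947
m = 36947/32238 ≈ 1.146 kg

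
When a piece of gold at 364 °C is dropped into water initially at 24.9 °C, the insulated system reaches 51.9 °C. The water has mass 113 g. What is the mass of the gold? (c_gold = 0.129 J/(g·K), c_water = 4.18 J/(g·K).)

Net heat exchanged in the isolated system is zero:
m·0.129·(51.9 − 364) + 113·4.18·(51.9 − 24.9) = 0
-40.26 m = -12753
m = -12753/-40.26 ≈ 316.8 g

m ≈ 317 g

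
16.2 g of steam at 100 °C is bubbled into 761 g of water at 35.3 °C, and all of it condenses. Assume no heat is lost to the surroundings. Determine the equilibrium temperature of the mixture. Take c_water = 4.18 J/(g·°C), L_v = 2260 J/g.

T_f ≈ 47.9 °C

Energy conservation, ΣQ = 0:
steam→water at 100 °C releases m L_v = 16.2·2260 = 36612; condensate cools 100→T: 16.2·4.18·(T − 100) = 67.72(T − 100); original water: 3181(T − 35.3)
3248.7 T = 36612 + 6771.6 + 112289 = 155672
T ≈ 47.92 °C (< 100 °C, so full condensation is consistent).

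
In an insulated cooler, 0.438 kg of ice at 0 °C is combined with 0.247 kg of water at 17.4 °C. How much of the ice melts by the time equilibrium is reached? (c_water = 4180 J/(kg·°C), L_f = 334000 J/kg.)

Cooling the water to 0 °C releases 0.247×4180×17.4 = 17965 J.
To melt every bit of ice: 0.438×334000 = 146292 J.
Since 17965 < 146292 J, not all the ice melts; equilibrium is at 0 °C.
m_melt = 17965 / L_f = 0.05379 kg.

m_melted ≈ 0.0538 kg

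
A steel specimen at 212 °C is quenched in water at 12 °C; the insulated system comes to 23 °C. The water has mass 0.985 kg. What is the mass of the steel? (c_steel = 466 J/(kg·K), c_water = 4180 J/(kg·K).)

m ≈ 0.514 kg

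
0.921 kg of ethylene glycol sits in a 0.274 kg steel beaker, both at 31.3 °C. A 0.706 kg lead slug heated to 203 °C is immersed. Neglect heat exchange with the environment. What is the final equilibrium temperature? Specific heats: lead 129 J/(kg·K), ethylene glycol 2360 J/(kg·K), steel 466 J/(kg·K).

T_f ≈ 37.8 °C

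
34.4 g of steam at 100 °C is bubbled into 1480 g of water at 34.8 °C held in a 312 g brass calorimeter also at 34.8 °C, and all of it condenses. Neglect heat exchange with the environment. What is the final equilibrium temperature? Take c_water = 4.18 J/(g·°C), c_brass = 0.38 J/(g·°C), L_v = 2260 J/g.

T_f ≈ 48.3 °C

Conservation of energy gives ΣQ = 0:
condense steam: −34.4·2260 = −77744
  condensate cools 100→T: 34.4·4.18·(T − 100) = 143.79(T − 100)
  water warms: 1480·4.18·(T − 34.8) = 6186.4(T − 34.8)
  brass cup: 312·0.38·(T − 34.8) = 118.56(T − 34.8)
6448.8 T = 77744 + 14379 + 219413 = 311536
T ≈ 48.31 °C, under the boiling point, so the assumption holds.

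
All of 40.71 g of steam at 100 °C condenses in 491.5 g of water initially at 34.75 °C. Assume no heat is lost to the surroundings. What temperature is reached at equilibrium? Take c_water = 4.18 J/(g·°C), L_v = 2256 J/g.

Energy conservation, ΣQ = 0:
latent heat released on condensation: 40.71·2256 = 91842
  condensate cools 100→T: 40.71·4.18·(T − 100) = 170.17(T − 100)
  water warms: 491.5·4.18·(T − 34.75) = 2054.5(T − 34.75)
2224.6 T = 91842 + 17017 + 71393 = 180251
T ≈ 81.03 °C, under the boiling point, so the assumption holds.

T_f ≈ 81.0 °C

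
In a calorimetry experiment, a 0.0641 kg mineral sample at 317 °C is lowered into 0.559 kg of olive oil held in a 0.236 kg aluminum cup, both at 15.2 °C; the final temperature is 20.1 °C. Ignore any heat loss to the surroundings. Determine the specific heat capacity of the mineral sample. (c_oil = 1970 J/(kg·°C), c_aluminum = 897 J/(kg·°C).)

Energy conservation, ΣQ = 0:
0.0641·c·(20.1 − 317) + 0.559·1970·(20.1 − 15.2) + 0.236·897·(20.1 − 15.2) = 0
-19.03 c = -6433.3
c = -6433.3/-19.03 ≈ 338 J/(kg·°C)

c ≈ 338 J/(kg·°C)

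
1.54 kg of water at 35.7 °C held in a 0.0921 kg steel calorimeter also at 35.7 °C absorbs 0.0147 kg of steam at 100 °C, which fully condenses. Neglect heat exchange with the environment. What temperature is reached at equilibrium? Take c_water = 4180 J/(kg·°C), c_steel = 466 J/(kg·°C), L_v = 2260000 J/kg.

Heat gained plus heat lost sum to zero:
latent heat released on condensation: 0.0147·2260000 = 33222
  condensate cools 100→T: 0.0147·4180·(T − 100) = 61.45(T − 100)
  water warms: 1.54·4180·(T − 35.7) = 6437.2(T − 35.7)
  steel cup: 0.0921·466·(T − 35.7) = 42.92(T − 35.7)
6541.6 T = 33222 + 6144.6 + 231340 = 270707
T ≈ 41.38 °C — below 100 °C, confirming all the steam condensed.

T_f ≈ 41.4 °C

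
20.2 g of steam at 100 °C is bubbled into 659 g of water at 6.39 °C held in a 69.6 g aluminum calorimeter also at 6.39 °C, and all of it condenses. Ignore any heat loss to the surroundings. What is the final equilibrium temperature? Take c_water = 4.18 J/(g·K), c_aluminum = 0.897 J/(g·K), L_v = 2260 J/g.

Taking heat into each body as positive, Σ m c ΔT = 0:
steam→water at 100 °C releases m L_v = 20.2×2260 = 45652
  condensate cools 100→T: 20.2×4.18×(T − 100) = 84.44(T − 100)
  water warms: 659×4.18×(T − 6.39) = 2754.6(T − 6.39)
  cup: 62.43(T − 6.39)
2901.5 T = 45652 + 8443.6 + 18001 = 72097
T ≈ 24.85 °C (< 100 °C, so full condensation is consistent).

T_f ≈ 24.8 °C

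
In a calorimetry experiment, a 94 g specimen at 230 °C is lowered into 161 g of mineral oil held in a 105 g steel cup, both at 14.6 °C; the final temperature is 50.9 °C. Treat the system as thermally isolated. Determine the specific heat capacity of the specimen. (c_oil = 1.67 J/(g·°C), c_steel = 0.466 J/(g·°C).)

c ≈ 0.685 J/(g·°C)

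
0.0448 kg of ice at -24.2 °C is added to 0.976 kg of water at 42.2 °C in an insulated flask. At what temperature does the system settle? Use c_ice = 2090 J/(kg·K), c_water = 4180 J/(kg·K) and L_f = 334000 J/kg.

T_f ≈ 36.3 °C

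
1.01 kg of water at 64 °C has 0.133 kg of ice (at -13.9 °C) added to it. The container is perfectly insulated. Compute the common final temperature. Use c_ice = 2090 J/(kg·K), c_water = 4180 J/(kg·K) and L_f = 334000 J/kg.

T_f ≈ 46.4 °C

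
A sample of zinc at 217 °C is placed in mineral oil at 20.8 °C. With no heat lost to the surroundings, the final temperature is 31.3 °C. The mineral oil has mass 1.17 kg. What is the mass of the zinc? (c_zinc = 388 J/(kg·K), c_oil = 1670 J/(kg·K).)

Heat lost by the zinc = heat gained by the oil:
m×388×(217 − 31.3) = 1.17×1670×(31.3 − 20.8)
72052 m = 20516  ⇒  m ≈ 0.2847 kg

m ≈ 0.285 kg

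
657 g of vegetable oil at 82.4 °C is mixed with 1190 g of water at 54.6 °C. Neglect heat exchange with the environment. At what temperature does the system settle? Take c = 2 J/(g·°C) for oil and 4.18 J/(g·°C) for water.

T_f ≈ 60.4 °C

|Q_oil| = |Q_water|:
657×2×(82.4 − T) = 1190×4.18×(T − 54.6)
1314(82.4 − T) = 4974.2(T − 54.6)
6288.2 T = 379865  ⇒  T ≈ 60.41 °C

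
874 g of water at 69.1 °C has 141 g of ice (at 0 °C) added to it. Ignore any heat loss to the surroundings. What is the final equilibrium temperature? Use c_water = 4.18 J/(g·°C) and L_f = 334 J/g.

T_f ≈ 48.4 °C

Heat gained plus heat lost sum to zero:
fusion: m_ice L_f = 141×334 = 47094
  meltwater 0→T: 141×4.18×T = 589.38 T
  water cools: 874×4.18×(T − 69.1) = 3653.3(T − 69.1)
4242.7 T = 252444 − 47094 = 205350
T ≈ 48.40 °C (positive, so assuming full melt was valid).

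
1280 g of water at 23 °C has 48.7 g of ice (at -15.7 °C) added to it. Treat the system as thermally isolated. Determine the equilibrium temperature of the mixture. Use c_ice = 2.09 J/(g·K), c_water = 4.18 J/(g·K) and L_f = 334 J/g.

T_f ≈ 18.9 °C

Energy balance with sensible and latent terms:
ice -15.7→0 °C: 48.7×2.09×15.7 = 1598; fusion: m_ice L_f = 48.7×334 = 16266; meltwater 0→T: 48.7×4.18×T = 203.57 T; water: 5350.4(T − 23)
5554 T = 123059 − 17864 = 105195
T ≈ 18.94 °C — above 0 °C, consistent with complete melting.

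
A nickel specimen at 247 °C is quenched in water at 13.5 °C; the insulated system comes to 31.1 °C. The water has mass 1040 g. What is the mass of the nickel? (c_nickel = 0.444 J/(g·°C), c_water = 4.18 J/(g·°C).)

m ≈ 798 g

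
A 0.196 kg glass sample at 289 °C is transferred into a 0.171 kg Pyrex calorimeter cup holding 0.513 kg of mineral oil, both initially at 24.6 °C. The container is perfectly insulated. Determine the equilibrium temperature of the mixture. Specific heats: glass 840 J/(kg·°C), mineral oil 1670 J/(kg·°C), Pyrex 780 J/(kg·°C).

T_f ≈ 62.3 °C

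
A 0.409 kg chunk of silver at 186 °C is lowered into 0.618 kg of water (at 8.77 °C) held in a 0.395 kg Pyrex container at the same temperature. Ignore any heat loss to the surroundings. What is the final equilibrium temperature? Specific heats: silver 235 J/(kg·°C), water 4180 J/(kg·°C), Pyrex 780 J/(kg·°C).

T_f ≈ 14.5 °C

Energy conservation, ΣQ = 0:
0.409·235·(T − 186) + 0.618·4180·(T − 8.77) + 0.395·780·(T − 8.77) = 0
96.11(T − 186) + 2583.2(T − 8.77) + 308.1(T − 8.77) = 0
(96.11 + 2583.2 + 308.1) T = 96.11·186 + 2583.2·8.77 + 308.1·8.77
T = 43234/2987.5 ≈ 14.47 °C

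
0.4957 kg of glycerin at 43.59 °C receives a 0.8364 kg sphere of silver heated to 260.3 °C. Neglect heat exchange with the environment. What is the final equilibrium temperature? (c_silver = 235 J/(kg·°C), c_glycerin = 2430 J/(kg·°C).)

Heat gained plus heat lost sum to zero:
0.8364·235·(T − 260.3) + 0.4957·2430·(T − 43.59) = 0
196.55(T − 260.3) + 1204.6(T − 43.59) = 0
1401.1 T = 103669
T = 103669 / 1401.1 = 74 °C

T_f ≈ 74.0 °C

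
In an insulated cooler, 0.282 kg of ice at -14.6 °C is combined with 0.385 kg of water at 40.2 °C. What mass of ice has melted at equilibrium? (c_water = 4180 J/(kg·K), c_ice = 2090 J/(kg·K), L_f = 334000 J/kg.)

m_melted ≈ 0.168 kg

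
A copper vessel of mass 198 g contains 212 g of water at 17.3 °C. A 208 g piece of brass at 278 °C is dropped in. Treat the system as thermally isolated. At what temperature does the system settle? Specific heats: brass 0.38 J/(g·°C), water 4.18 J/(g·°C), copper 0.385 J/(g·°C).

Taking heat into each body as positive, Σ m c ΔT = 0:
208·0.38·(T − 278) + 212·4.18·(T − 17.3) + 198·0.385·(T − 17.3) = 0
1041.4 T = 38622
T = 38622/1041.4 ≈ 37.09 °C

T_f ≈ 37.1 °C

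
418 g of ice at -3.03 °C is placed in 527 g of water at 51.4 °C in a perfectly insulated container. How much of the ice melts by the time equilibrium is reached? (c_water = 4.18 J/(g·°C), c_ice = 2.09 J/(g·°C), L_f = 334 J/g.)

m_melted ≈ 331 g

Water can give up m c ΔT = 527×4.18×51.4 = 113227 J before reaching 0 °C.
Of that, 418×2.09×3.03 = 2647.1 J goes to bring the ice to 0 °C, leaving 110580 J.
Melting all 418 g of ice would need 418×334 = 139612 J.
110580 J < 139612 J, so only part of the ice melts and the system sits at 0 °C.
Mass melted = 110580/334 ≈ 331.1 g.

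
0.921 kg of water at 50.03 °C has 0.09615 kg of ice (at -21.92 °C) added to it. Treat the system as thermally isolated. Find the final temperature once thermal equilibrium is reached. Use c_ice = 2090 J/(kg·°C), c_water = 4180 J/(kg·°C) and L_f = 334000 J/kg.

Sum of m c ΔT and latent-heat terms is zero:
warm ice to 0 °C: 0.09615×2090×(0 − (-21.92)) = 4404.9; fusion: m_ice L_f = 0.09615×334000 = 32114; meltwater 0→T: 0.09615×4180×T = 401.91 T; water: 3849.8(T − 50.03)
4251.7 T = 192604 − 36519 = 156085
T ≈ 36.71 °C — above 0 °C, consistent with complete melting.

T_f ≈ 36.7 °C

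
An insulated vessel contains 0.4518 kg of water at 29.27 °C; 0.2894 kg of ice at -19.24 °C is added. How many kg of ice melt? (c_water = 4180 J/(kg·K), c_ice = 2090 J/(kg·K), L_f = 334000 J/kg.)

m_melted ≈ 0.131 kg

Heat available from the water dropping to 0 °C: 0.4518·4180·29.27 = 55277 J.
Warming the ice to 0 °C takes 0.2894·2090·19.24 = 11637 J, leaving 43640 J for melting.
Melting all 0.2894 kg of ice would need 0.2894·334000 = 96660 J.
43640 J < 96660 J, so only part of the ice melts and the system sits at 0 °C.
m_melted·334000 = 43640  ⇒  m_melted ≈ 0.1307 kg.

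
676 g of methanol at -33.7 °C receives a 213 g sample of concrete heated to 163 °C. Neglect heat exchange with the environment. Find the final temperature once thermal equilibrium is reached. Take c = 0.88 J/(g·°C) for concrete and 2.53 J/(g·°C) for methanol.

T_f ≈ -14.3 °C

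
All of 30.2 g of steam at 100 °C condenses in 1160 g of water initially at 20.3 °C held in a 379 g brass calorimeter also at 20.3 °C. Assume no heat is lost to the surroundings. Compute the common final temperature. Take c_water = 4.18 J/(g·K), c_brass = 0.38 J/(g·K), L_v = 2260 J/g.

T_f ≈ 35.6 °C

Sum of m c ΔT and latent-heat terms is zero:
steam→water at 100 °C releases m L_v = 30.2×2260 = 68252; condensate cools 100→T: 30.2×4.18×(T − 100) = 126.24(T − 100); original water: 4848.8(T − 20.3); brass cup: 379×0.38×(T − 20.3) = 144.02(T − 20.3)
5119.1 T = 68252 + 12624 + 101354 = 182230
T ≈ 35.60 °C — below 100 °C, confirming all the steam condensed.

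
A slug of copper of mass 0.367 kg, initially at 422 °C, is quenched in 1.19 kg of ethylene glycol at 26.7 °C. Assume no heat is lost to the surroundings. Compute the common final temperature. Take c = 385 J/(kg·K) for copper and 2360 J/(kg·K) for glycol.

Let T be the final temperature. ΣQ_i = 0:
0.367×385×(T − 422) + 1.19×2360×(T − 26.7) = 0
141.29(T − 422) + 2808.4(T − 26.7) = 0
2949.7 T = 134611
T = 134611 / 2949.7 = 45.6 °C

T_f ≈ 45.6 °C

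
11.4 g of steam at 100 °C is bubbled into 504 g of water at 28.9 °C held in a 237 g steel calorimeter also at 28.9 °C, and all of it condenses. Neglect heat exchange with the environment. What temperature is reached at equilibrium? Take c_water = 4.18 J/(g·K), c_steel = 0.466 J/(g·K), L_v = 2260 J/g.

Net heat exchanged in the isolated system is zero:
latent heat released on condensation: 11.4·2260 = 25764; condensed water 100 °C→T: 47.65(T − 100); water warms: 504·4.18·(T − 28.9) = 2106.7(T − 28.9); cup: 110.44(T − 28.9)
2264.8 T = 25764 + 4765.2 + 64076 = 94605
T ≈ 41.77 °C, under the boiling point, so the assumption holds.

T_f ≈ 41.8 °C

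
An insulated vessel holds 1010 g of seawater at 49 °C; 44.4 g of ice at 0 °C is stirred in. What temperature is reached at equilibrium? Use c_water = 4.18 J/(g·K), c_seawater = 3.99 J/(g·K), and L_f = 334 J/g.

Sum of m c ΔT and latent-heat terms is zero:
fusion: m_ice L_f = 44.4×334 = 14830
  warm the meltwater: 185.59 T
  seawater cools: 1010×3.99×(T − 49) = 4029.9(T − 49)
4215.5 T = 197465 − 14830 = 182636
T ≈ 43.32 °C (positive, so assuming full melt was valid).

T_f ≈ 43.3 °C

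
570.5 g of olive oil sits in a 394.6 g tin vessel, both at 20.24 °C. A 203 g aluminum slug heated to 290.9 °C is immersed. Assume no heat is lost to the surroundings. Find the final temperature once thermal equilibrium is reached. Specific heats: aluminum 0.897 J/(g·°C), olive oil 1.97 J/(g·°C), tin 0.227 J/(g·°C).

T_f ≈ 55.6 °C

With ΣQ=0 the equilibrium temperature is the m·c-weighted mean:
T_f = (182.09×290.9 + 1123.9×20.24 + 89.57×20.24) / (182.09 + 1123.9 + 89.57)
    = 77531 / 1395.6 ≈ 55.56 °C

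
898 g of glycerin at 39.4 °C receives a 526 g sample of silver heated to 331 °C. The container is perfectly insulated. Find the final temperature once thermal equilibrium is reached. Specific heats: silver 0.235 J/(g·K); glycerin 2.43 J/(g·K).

T_f ≈ 55.0 °C

Set heat shed by the hot body equal to heat absorbed by the cold body:
526·0.235·(331 − T) = 898·2.43·(T − 39.4)
123.61(331 − T) = 2182.1(T − 39.4)
2305.8 T = 126891  ⇒  T ≈ 55.03 °C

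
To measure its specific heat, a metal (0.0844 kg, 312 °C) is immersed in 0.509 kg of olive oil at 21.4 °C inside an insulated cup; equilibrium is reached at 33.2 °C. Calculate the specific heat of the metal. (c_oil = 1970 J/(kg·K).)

Heat gained plus heat lost sum to zero:
0.0844×c×(33.2 − 312) + 0.509×1970×(33.2 − 21.4) = 0
-23.53 c = -11832
c = -11832/-23.53 ≈ 502.8 J/(kg·K)

c ≈ 503 J/(kg·K)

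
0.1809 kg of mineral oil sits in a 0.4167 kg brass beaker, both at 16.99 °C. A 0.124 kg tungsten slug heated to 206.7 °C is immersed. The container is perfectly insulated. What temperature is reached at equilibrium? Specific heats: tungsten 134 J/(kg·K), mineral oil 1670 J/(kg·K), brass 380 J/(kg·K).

Taking heat into each body as positive, Σ m c ΔT = 0:
0.124×134×(T − 206.7) + 0.1809×1670×(T − 16.99) + 0.4167×380×(T − 16.99) = 0
(16.62 + 302.1 + 158.35) T = 16.62×206.7 + 302.1×16.99 + 158.35×16.99
T = 11258 / 477.06 = 23.6 °C

T_f ≈ 23.6 °C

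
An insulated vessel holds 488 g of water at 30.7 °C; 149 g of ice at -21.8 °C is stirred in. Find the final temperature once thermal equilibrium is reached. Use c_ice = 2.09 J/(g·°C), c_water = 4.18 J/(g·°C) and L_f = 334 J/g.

Let T be the final temperature. ΣQ_i = 0:
warm ice to 0 °C: 149·2.09·(0 − (-21.8)) = 6788.7; melt ice: 149·334 = 49766; meltwater 0→T: 149·4.18·T = 622.82 T; water cools: 488·4.18·(T − 30.7) = 2039.8(T − 30.7)
2662.7 T = 62623 − 56555 = 6068.3
T ≈ 2.28 °C. Since T > 0 °C, the all-ice-melts assumption holds.

T_f ≈ 2.3 °C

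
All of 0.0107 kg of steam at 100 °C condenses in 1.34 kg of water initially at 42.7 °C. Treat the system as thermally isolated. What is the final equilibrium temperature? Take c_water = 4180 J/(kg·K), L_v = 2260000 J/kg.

T_f ≈ 47.4 °C

Setting the total heat transfer to zero:
steam→water at 100 °C releases m L_v = 0.0107·2260000 = 24182; condensate cools 100→T: 0.0107·4180·(T − 100) = 44.73(T − 100); water warms: 1.34·4180·(T − 42.7) = 5601.2(T − 42.7)
5645.9 T = 24182 + 4472.6 + 239171 = 267826
T ≈ 47.44 °C, under the boiling point, so the assumption holds.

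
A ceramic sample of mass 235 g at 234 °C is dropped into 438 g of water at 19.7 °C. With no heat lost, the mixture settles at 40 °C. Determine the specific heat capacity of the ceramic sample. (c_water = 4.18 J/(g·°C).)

c ≈ 0.815 J/(g·°C)

Energy conservation, ΣQ = 0:
235·c·(40 − 234) + 438·4.18·(40 − 19.7) = 0
-45590 c = -37166
c = -37166/-45590 ≈ 0.8152 J/(g·°C)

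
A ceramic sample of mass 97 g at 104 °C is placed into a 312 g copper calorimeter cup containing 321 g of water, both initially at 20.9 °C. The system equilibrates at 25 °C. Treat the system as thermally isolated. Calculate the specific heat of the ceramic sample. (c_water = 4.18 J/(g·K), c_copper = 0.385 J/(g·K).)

c ≈ 0.782 J/(g·K)

Taking heat into each body as positive, Σ m c ΔT = 0:
97·c·(25 − 104) + 321·4.18·(25 − 20.9) + 312·0.385·(25 − 20.9) = 0
-7663 c = -5993.8
c = -5993.8/-7663 ≈ 0.7822 J/(g·K)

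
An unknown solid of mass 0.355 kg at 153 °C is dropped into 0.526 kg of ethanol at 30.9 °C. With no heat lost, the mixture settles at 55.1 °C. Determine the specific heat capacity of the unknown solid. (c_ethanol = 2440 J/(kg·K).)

c ≈ 894 J/(kg·K)

Heat lost by the unknown solid = heat gained by the ethanol:
0.355×c×(153 − 55.1) = 0.526×2440×(55.1 − 30.9)
34.75 c = 31059  ⇒  c ≈ 893.7 J/(kg·K)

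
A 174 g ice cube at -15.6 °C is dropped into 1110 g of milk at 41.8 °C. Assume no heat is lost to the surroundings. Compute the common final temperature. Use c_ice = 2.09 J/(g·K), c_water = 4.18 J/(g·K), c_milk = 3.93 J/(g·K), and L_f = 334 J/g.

Net heat exchanged in the isolated system is zero:
ice -15.6→0 °C: 174·2.09·15.6 = 5673.1; latent heat to melt: 174·334 = 58116; meltwater 0→T: 174·4.18·T = 727.32 T; milk cools: 1110·3.93·(T − 41.8) = 4362.3(T − 41.8)
5089.6 T = 182344 − 63789 = 118555
T ≈ 23.29 °C — above 0 °C, consistent with complete melting.

T_f ≈ 23.3 °C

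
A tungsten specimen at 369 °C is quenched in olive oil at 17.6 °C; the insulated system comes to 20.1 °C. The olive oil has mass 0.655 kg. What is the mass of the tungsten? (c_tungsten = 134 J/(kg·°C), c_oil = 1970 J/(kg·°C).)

Let T be the final temperature. ΣQ_i = 0:
m·134·(20.1 − 369) + 0.655·1970·(20.1 − 17.6) = 0
-46753 m = -3225.9
m = -3225.9/-46753 ≈ 0.069 kg

m ≈ 0.069 kg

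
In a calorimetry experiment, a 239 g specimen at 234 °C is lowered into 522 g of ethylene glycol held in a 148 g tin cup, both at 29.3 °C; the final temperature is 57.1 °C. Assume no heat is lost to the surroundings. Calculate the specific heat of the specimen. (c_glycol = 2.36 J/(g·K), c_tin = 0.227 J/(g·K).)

c ≈ 0.832 J/(g·K)

Taking heat into each body as positive, Σ m c ΔT = 0:
239·c·(57.1 − 234) + 522·2.36·(57.1 − 29.3) + 148·0.227·(57.1 − 29.3) = 0
-42279 c = -35181
c = -35181/-42279 ≈ 0.8321 J/(g·K)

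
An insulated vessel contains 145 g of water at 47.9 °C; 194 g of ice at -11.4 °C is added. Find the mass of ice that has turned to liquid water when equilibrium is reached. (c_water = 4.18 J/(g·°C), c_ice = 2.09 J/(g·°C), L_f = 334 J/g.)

Heat available from the water dropping to 0 °C: 145·4.18·47.9 = 29032 J.
Warming the ice to 0 °C takes 194·2.09·11.4 = 4622.2 J, leaving 24410 J for melting.
To melt every bit of ice: 194·334 = 64796 J.
Since 24410 < 64796 J, not all the ice melts; equilibrium is at 0 °C.
m_melt = 24410 / L_f = 73.08 g.

m_melted ≈ 73.1 g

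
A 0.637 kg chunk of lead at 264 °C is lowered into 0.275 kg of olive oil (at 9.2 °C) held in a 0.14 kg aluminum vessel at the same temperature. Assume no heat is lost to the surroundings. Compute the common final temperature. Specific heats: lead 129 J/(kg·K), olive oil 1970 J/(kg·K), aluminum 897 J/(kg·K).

T_f ≈ 37.1 °C

Taking heat into each body as positive, Σ m c ΔT = 0:
0.637*129*(T − 264) + 0.275*1970*(T − 9.2) + 0.14*897*(T − 9.2) = 0
82.17(T − 264) + 541.75(T − 9.2) + 125.58(T − 9.2) = 0
749.5 T = 27833
T = 27833/749.5 ≈ 37.14 °C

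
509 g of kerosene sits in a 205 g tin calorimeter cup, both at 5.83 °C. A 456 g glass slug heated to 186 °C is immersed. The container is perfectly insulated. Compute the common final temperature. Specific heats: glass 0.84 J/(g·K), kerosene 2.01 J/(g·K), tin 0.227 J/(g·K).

T_f ≈ 53.3 °C

Conservation of energy gives ΣQ = 0:
456·0.84·(T − 186) + 509·2.01·(T − 5.83) + 205·0.227·(T − 5.83) = 0
383.04(T − 186) + 1023.1(T − 5.83) + 46.54(T − 5.83) = 0
1452.7 T = 77481
T = 77481/1452.7 ≈ 53.34 °C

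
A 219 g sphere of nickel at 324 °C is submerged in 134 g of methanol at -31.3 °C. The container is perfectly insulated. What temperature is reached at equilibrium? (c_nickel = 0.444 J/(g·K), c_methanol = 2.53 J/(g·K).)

T_f is the heat-capacity-weighted average of the initial temperatures:
T_f = (97.24*324 + 339.02*(-31.3)) / (97.24 + 339.02)
    = 20893 / 436.26 ≈ 47.89 °C

T_f ≈ 47.9 °C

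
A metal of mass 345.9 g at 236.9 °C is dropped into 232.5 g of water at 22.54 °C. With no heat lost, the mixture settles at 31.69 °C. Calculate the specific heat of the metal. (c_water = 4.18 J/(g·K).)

c ≈ 0.125 J/(g·K)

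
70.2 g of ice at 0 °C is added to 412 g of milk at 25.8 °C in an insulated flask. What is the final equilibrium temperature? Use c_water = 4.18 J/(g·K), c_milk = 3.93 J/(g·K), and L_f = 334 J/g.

T_f ≈ 9.6 °C

Setting the total heat transfer to zero:
fusion: m_ice L_f = 70.2×334 = 23447
  warm the meltwater: 293.44 T
  milk: 1619.2(T − 25.8)
1912.6 T = 41774 − 23447 = 18328
T ≈ 9.58 °C — above 0 °C, consistent with complete melting.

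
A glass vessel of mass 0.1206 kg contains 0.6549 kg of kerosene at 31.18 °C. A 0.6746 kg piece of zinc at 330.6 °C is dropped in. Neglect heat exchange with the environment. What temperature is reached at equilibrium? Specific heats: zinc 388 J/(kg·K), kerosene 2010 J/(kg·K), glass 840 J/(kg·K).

T_f ≈ 77.8 °C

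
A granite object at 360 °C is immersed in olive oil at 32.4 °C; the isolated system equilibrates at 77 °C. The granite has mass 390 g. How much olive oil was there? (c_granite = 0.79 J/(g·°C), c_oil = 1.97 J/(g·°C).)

m ≈ 992 g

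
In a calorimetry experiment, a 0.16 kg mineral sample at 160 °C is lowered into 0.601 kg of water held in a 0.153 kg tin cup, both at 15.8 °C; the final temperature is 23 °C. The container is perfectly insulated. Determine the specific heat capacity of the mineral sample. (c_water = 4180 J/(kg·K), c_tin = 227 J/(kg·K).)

c ≈ 837 J/(kg·K)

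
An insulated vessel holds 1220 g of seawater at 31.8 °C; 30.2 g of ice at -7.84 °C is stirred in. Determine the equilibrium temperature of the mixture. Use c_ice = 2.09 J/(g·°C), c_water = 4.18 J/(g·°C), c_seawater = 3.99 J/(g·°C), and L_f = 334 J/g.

Heat gained plus heat lost sum to zero:
warm ice to 0 °C: 30.2×2.09×(0 − (-7.84)) = 494.85
  latent heat to melt: 30.2×334 = 10087
  warm the meltwater: 126.24 T
  seawater cools: 1220×3.99×(T − 31.8) = 4867.8(T − 31.8)
4994 T = 154796 − 10582 = 144214
T ≈ 28.88 °C. Since T > 0 °C, the all-ice-melts assumption holds.

T_f ≈ 28.9 °C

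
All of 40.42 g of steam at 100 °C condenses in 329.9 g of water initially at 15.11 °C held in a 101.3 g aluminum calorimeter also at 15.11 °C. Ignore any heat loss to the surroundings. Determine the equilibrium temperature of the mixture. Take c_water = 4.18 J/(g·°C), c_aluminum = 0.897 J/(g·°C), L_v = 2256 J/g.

Conservation of energy gives ΣQ = 0:
steam→water at 100 °C releases m L_v = 40.42·2256 = 91188; condensate cools 100→T: 40.42·4.18·(T − 100) = 168.96(T − 100); water warms: 329.9·4.18·(T − 15.11) = 1379(T − 15.11); aluminum cup: 101.3·0.897·(T − 15.11) = 90.87(T − 15.11)
1638.8 T = 91188 + 16896 + 22209 = 130292
T ≈ 79.50 °C (< 100 °C, so full condensation is consistent).

T_f ≈ 79.5 °C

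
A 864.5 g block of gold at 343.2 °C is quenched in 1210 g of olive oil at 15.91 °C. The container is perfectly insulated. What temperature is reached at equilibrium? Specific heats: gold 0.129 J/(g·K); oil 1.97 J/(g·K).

T_f ≈ 30.5 °C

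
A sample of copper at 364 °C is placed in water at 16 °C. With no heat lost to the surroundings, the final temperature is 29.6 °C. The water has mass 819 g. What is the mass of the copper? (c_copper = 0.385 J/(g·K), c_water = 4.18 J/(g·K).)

Net heat exchanged in the isolated system is zero:
m·0.385·(29.6 − 364) + 819·4.18·(29.6 − 16) = 0
-128.74 m = -46559
m = -46559/-128.74 ≈ 361.6 g

m ≈ 362 g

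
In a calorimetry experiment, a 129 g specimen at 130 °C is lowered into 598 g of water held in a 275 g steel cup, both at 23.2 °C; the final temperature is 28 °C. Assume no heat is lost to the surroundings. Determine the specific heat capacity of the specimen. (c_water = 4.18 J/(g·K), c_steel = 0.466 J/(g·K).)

c ≈ 0.959 J/(g·K)

Setting the total heat transfer to zero:
129·c·(28 − 130) + 598·4.18·(28 − 23.2) + 275·0.466·(28 − 23.2) = 0
-13158 c = -12613
c = -12613/-13158 ≈ 0.9586 J/(g·K)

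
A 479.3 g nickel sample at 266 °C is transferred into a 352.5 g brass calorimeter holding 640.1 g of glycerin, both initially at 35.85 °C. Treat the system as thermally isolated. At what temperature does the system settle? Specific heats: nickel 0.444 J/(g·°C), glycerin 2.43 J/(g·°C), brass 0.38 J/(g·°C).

Net heat exchanged in the isolated system is zero:
479.3·0.444·(T − 266) + 640.1·2.43·(T − 35.85) + 352.5·0.38·(T − 35.85) = 0
212.81(T − 266) + 1555.4(T − 35.85) + 133.95(T − 35.85) = 0
1902.2 T = 117172
T ≈ 61.60 °C

T_f ≈ 61.6 °C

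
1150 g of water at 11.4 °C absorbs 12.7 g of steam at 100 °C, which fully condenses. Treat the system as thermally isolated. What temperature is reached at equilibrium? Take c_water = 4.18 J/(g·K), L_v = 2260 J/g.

Let T be the final temperature. ΣQ_i = 0:
condense steam: −12.7×2260 = −28702
  condensate cools 100→T: 12.7×4.18×(T − 100) = 53.09(T − 100)
  water warms: 1150×4.18×(T − 11.4) = 4807(T − 11.4)
4860.1 T = 28702 + 5308.6 + 54800 = 88810
T ≈ 18.27 °C (< 100 °C, so full condensation is consistent).

T_f ≈ 18.3 °C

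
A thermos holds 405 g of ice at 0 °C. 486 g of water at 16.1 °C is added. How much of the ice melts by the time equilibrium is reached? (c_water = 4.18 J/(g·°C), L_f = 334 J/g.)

Water can give up m c ΔT = 486·4.18·16.1 = 32707 J before reaching 0 °C.
Fully melting the ice requires m_ice L_f = 405·334 = 135270 J.
32707 J < 135270 J, so only part of the ice melts and the system sits at 0 °C.
Mass melted = 32707/334 ≈ 97.92 g.

m_melted ≈ 97.9 g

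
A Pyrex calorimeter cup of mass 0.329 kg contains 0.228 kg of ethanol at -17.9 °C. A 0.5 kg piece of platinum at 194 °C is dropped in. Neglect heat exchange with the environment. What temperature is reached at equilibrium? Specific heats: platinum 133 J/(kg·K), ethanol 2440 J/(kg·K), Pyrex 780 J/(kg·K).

T_f ≈ -1.9 °C

Let T be the final temperature. ΣQ_i = 0:
0.5·133·(T − 194) + 0.228·2440·(T − (-17.9)) + 0.329·780·(T − (-17.9)) = 0
(66.5 + 556.32 + 256.62) T = 66.5·194 + 556.32·(-17.9) + 256.62·(-17.9)
T = -1650.6 / 879.44 = -1.88 °C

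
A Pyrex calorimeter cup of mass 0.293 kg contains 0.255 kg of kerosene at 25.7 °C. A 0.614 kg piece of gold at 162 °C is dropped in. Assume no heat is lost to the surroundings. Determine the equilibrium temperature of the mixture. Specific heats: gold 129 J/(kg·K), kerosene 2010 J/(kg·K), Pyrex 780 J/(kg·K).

T_f ≈ 38.9 °C

Let T be the final temperature. ΣQ_i = 0:
0.614·129·(T − 162) + 0.255·2010·(T − 25.7) + 0.293·780·(T − 25.7) = 0
820.3 T = 31877
T = 31877/820.3 ≈ 38.86 °C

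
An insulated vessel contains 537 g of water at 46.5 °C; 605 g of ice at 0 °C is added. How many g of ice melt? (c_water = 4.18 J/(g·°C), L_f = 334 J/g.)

m_melted ≈ 313 g

Water can give up m c ΔT = 537×4.18×46.5 = 104377 J before reaching 0 °C.
Melting all 605 g of ice would need 605×334 = 202070 J.
104377 J < 202070 J, so only part of the ice melts and the system sits at 0 °C.
Mass melted = 104377/334 ≈ 312.5 g.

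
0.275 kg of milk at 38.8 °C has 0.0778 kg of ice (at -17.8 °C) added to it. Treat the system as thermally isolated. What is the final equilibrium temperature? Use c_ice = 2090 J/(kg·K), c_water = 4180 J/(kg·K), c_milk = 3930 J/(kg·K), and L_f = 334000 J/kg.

Conservation of energy gives ΣQ = 0:
warm ice to 0 °C: 0.0778·2090·(0 − (-17.8)) = 2894.3; fusion: m_ice L_f = 0.0778·334000 = 25985; meltwater 0→T: 0.0778·4180·T = 325.2 T; milk cools: 0.275·3930·(T − 38.8) = 1080.8(T − 38.8)
1406 T = 41933 − 28880 = 13054
T ≈ 9.28 °C (positive, so assuming full melt was valid).

T_f ≈ 9.3 °C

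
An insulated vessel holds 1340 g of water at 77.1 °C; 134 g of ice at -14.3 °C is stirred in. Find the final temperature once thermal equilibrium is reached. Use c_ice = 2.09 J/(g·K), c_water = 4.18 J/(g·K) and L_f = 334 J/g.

T_f ≈ 62.2 °C

Conservation of energy gives ΣQ = 0:
ice -14.3→0 °C: 134×2.09×14.3 = 4004.9; latent heat to melt: 134×334 = 44756; warm the meltwater: 560.12 T; water cools: 1340×4.18×(T − 77.1) = 5601.2(T − 77.1)
6161.3 T = 431853 − 48761 = 383092
T ≈ 62.18 °C — above 0 °C, consistent with complete melting.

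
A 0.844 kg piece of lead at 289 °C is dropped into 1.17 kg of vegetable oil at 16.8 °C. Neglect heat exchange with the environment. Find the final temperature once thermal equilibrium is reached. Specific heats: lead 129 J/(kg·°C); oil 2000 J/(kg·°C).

T_f ≈ 28.9 °C

Heat gained plus heat lost sum to zero:
0.844*129*(T − 289) + 1.17*2000*(T − 16.8) = 0
108.88(T − 289) + 2340(T − 16.8) = 0
2448.9 T = 70777
T = 70777 / 2448.9 = 28.9 °C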